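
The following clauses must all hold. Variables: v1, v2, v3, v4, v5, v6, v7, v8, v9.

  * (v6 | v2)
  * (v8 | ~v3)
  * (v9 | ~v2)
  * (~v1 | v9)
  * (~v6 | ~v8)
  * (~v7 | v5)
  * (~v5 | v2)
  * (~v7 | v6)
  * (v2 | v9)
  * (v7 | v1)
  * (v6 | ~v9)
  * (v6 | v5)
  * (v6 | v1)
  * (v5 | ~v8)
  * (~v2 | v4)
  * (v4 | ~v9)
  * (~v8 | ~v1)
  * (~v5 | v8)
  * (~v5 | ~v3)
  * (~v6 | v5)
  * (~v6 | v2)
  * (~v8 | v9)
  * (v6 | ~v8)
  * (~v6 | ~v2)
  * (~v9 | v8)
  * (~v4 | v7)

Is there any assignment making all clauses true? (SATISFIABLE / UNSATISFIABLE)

v6 = True:
  propagation gives v8=False, v3=False, v5=False; an empty clause results — contradiction.
v6 = False:
  propagation gives v2=True, v9=True; an empty clause results — contradiction.
Every branch closes, so no satisfying assignment exists.

UNSATISFIABLE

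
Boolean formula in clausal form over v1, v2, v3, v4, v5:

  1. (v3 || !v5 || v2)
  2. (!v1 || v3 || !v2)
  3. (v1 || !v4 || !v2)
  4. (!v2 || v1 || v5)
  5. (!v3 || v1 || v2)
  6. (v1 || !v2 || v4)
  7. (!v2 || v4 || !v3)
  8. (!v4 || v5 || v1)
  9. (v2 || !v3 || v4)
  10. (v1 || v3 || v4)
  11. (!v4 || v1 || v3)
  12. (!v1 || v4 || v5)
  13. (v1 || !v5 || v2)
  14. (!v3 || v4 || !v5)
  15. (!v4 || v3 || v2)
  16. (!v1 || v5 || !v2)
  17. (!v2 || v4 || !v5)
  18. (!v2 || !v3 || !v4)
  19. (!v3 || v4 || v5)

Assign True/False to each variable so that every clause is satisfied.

v1=T, v2=F, v3=T, v4=T, v5=F

Check each clause:
  1. (!v5 || v3 || v2) — v3 is true.
  2. (v3 || !v2 || !v1) — v3 is true.
  3. (!v2 || v1 || !v4) — v1 is true.
  4. (v5 || v1 || !v2) — v1 is true.
  5. (v1 || !v3 || v2) — v1 is true.
  6. (!v2 || v4 || v1) — v1 is true.
  7. (!v2 || !v3 || v4) — v4 is true.
  8. (!v4 || v5 || v1) — v1 is true.
  9. (v2 || v4 || !v3) — v4 is true.
  10. (v4 || v3 || v1) — v1 is true.
  11. (v3 || v1 || !v4) — v1 is true.
  12. (!v1 || v5 || v4) — v4 is true.
  13. (v1 || v2 || !v5) — v1 is true.
  14. (v4 || !v5 || !v3) — !v5 is true.
  15. (v2 || !v4 || v3) — v3 is true.
  16. (!v2 || !v1 || v5) — !v2 is true.
  17. (!v5 || !v2 || v4) — !v5 is true.
  18. (!v3 || !v4 || !v2) — !v2 is true.
  19. (!v3 || v5 || v4) — v4 is true.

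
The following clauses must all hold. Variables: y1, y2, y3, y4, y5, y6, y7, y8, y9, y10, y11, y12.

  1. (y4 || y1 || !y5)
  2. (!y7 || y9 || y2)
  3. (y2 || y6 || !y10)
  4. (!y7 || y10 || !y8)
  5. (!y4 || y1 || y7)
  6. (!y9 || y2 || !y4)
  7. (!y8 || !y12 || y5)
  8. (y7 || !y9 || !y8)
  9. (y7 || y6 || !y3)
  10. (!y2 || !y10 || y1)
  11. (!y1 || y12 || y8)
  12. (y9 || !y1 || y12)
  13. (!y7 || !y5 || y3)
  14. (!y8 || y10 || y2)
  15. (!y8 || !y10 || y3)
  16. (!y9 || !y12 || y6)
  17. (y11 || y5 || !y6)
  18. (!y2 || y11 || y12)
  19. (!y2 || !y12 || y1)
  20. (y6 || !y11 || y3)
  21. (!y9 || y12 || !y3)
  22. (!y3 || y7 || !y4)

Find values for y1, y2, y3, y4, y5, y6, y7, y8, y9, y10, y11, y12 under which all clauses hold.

y1=1  y2=1  y3=1  y4=1  y5=1  y6=1  y7=1  y8=0  y9=1  y10=1  y11=0  y12=1

Set y1 = True and propagate.
Branch on y2: take y2 = True.
The remaining clauses are satisfied by y3 = True, y4 = True, y5 = True, y6 = True, y7 = True, y8 = False, y9 = True, y10 = True, y11 = False, y12 = True.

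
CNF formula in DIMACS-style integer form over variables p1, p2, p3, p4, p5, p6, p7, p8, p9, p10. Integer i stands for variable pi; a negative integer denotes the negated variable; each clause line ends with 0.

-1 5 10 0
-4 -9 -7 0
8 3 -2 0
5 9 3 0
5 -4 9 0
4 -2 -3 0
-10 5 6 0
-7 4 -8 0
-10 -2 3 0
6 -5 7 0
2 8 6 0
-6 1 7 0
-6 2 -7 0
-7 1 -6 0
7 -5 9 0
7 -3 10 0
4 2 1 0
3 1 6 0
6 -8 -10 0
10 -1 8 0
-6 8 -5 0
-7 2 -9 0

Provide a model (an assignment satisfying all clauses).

p1=T, p2=F, p3=F, p4=T, p5=T, p6=T, p7=F, p8=T, p9=T, p10=T

Check each clause:
  1. {p5, p10, ¬p1} — p10 is true.
  2. {¬p4, ¬p9, ¬p7} — ¬p7 is true.
  3. {¬p2, p3, p8} — p8 is true.
  4. {p5, p3, p9} — p9 is true.
  5. {¬p4, p5, p9} — p9 is true.
  6. {p4, ¬p3, ¬p2} — p4 is true.
  7. {¬p10, p5, p6} — p5 is true.
  8. {p4, ¬p8, ¬p7} — ¬p7 is true.
  9. {p3, ¬p2, ¬p10} — ¬p2 is true.
  10. {p7, ¬p5, p6} — p6 is true.
  11. {p8, p6, p2} — p8 is true.
  12. {p7, ¬p6, p1} — p1 is true.
  13. {¬p7, p2, ¬p6} — ¬p7 is true.
  14. {p1, ¬p6, ¬p7} — ¬p7 is true.
  15. {p9, ¬p5, p7} — p9 is true.
  16. {p10, ¬p3, p7} — p10 is true.
  17. {p2, p1, p4} — p1 is true.
  18. {p1, p3, p6} — p1 is true.
  19. {¬p8, p6, ¬p10} — p6 is true.
  20. {¬p1, p8, p10} — p8 is true.
  21. {p8, ¬p6, ¬p5} — p8 is true.
  22. {¬p9, p2, ¬p7} — ¬p7 is true.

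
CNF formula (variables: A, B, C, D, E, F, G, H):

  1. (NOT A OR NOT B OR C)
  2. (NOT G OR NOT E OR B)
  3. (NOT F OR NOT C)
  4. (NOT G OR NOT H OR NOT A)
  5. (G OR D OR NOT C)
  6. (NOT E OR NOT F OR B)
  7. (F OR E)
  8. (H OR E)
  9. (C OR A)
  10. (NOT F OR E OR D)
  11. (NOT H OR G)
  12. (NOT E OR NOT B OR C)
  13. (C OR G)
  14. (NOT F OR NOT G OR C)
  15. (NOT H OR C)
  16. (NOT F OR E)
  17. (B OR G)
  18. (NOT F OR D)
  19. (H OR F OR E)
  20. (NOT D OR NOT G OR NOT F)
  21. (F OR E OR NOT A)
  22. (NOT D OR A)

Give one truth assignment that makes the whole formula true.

A=T, B=T, C=T, D=F, E=T, F=F, G=T, H=F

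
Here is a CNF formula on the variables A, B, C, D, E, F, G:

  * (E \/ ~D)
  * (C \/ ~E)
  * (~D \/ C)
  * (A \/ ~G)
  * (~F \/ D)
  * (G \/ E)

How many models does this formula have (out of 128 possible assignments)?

22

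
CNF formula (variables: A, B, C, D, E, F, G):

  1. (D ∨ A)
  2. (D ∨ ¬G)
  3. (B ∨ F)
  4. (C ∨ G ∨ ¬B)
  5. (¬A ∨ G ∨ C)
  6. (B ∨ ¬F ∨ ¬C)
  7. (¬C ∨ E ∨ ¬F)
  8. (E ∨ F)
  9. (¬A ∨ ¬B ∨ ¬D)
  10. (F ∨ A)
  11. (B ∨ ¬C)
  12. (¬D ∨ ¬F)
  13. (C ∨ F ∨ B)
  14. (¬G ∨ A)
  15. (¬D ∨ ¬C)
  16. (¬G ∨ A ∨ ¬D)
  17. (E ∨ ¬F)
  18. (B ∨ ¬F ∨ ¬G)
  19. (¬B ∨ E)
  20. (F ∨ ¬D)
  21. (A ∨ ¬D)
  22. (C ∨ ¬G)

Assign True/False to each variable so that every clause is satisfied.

A = T, B = T, C = T, D = F, E = T, F = T, G = F

Check each clause:
  1. (D ∨ A) — A is true.
  2. (¬G ∨ D) — ¬G is true.
  3. (B ∨ F) — B is true.
  4. (¬B ∨ C ∨ G) — C is true.
  5. (G ∨ ¬A ∨ C) — C is true.
  6. (B ∨ ¬C ∨ ¬F) — B is true.
  7. (¬F ∨ E ∨ ¬C) — E is true.
  8. (F ∨ E) — E is true.
  9. (¬A ∨ ¬D ∨ ¬B) — ¬D is true.
  10. (F ∨ A) — A is true.
  11. (B ∨ ¬C) — B is true.
  12. (¬D ∨ ¬F) — ¬D is true.
  13. (F ∨ B ∨ C) — B is true.
  14. (¬G ∨ A) — ¬G is true.
  15. (¬D ∨ ¬C) — ¬D is true.
  16. (¬D ∨ A ∨ ¬G) — ¬G is true.
  17. (E ∨ ¬F) — E is true.
  18. (B ∨ ¬G ∨ ¬F) — ¬G is true.
  19. (E ∨ ¬B) — E is true.
  20. (F ∨ ¬D) — ¬D is true.
  21. (¬D ∨ A) — A is true.
  22. (C ∨ ¬G) — ¬G is true.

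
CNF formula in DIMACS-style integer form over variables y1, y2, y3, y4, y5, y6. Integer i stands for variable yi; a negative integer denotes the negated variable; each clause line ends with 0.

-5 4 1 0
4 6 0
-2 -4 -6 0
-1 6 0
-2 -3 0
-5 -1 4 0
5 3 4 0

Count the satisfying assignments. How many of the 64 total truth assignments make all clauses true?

Split on y4, then y1.
  y4=1, y1=1: remaining (y2,y3,y5,y6) ∈ {(0,0,0,1); (0,0,1,1); (0,1,0,1); (0,1,1,1)} — 4.
  y4=1, y1=0: y5 free; 5 ways for (y2,y3,y6) × 2^1 = 10.
  y4=0, y1=1: remaining (y2,y3,y5,y6) ∈ {(0,1,0,1)} — 1.
  y4=0, y1=0: remaining (y2,y3,y5,y6) ∈ {(0,1,0,1)} — 1.
Total: 4 + 10 + 1 + 1 = 16.

16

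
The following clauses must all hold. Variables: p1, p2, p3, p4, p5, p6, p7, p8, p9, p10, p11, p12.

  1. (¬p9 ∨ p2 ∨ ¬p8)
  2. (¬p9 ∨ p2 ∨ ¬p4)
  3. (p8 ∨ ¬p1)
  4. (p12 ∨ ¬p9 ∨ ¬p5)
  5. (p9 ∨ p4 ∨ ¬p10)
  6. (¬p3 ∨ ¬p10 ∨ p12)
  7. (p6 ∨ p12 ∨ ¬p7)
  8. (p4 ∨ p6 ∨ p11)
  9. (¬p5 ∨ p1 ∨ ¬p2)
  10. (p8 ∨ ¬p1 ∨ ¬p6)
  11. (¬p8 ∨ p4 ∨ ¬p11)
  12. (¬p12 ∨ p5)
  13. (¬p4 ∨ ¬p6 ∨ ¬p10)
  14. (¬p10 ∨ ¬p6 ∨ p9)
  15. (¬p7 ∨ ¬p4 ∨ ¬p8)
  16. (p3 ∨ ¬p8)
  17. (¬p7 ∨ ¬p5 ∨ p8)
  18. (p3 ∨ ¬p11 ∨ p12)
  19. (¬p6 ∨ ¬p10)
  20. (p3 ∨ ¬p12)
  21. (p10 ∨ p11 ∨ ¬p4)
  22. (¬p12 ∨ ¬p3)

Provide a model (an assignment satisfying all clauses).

p1=F  p2=T  p3=F  p4=T  p5=F  p6=F  p7=F  p8=F  p9=F  p10=T  p11=F  p12=F

Check each clause:
  1. (¬p8 ∨ ¬p9 ∨ p2) — ¬p8 is true.
  2. (p2 ∨ ¬p9 ∨ ¬p4) — p2 is true.
  3. (p8 ∨ ¬p1) — ¬p1 is true.
  4. (p12 ∨ ¬p5 ∨ ¬p9) — ¬p5 is true.
  5. (p4 ∨ ¬p10 ∨ p9) — p4 is true.
  6. (p12 ∨ ¬p10 ∨ ¬p3) — ¬p3 is true.
  7. (p12 ∨ ¬p7 ∨ p6) — ¬p7 is true.
  8. (p6 ∨ p4 ∨ p11) — p4 is true.
  9. (p1 ∨ ¬p2 ∨ ¬p5) — ¬p5 is true.
  10. (p8 ∨ ¬p6 ∨ ¬p1) — ¬p6 is true.
  11. (¬p8 ∨ p4 ∨ ¬p11) — ¬p8 is true.
  12. (¬p12 ∨ p5) — ¬p12 is true.
  13. (¬p4 ∨ ¬p10 ∨ ¬p6) — ¬p6 is true.
  14. (¬p6 ∨ ¬p10 ∨ p9) — ¬p6 is true.
  15. (¬p4 ∨ ¬p8 ∨ ¬p7) — ¬p8 is true.
  16. (¬p8 ∨ p3) — ¬p8 is true.
  17. (¬p7 ∨ ¬p5 ∨ p8) — ¬p7 is true.
  18. (p3 ∨ p12 ∨ ¬p11) — ¬p11 is true.
  19. (¬p6 ∨ ¬p10) — ¬p6 is true.
  20. (p3 ∨ ¬p12) — ¬p12 is true.
  21. (¬p4 ∨ p10 ∨ p11) — p10 is true.
  22. (¬p3 ∨ ¬p12) — ¬p12 is true.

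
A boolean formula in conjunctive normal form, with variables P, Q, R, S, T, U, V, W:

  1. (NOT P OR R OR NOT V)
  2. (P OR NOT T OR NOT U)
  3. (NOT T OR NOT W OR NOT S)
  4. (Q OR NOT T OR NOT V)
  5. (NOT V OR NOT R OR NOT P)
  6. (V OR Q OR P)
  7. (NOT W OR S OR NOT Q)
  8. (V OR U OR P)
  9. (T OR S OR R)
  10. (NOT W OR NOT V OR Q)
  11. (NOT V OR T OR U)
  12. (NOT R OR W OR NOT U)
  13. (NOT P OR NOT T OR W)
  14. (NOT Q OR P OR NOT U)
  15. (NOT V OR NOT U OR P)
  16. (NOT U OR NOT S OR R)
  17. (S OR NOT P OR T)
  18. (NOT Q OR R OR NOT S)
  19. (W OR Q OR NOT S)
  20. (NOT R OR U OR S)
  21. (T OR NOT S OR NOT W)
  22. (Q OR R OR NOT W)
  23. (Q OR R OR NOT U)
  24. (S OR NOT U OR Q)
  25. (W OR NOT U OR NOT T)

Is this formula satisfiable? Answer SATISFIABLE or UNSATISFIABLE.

SATISFIABLE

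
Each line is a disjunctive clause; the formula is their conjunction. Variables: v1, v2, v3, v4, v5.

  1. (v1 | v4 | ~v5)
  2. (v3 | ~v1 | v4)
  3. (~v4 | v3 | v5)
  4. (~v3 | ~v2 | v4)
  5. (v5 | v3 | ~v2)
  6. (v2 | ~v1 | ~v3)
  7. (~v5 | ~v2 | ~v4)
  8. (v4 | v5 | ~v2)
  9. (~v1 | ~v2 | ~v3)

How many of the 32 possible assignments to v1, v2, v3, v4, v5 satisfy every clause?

7

Split on v2, then v3.
  v2=1, v3=1: remaining (v1,v4,v5) ∈ {(0,1,0)} — 1.
  v2=1, v3=0: a clause becomes empty — 0.
  v2=0, v3=1: remaining (v1,v4,v5) ∈ {(0,0,0); (0,1,0); (0,1,1)} — 3.
  v2=0, v3=0: remaining (v1,v4,v5) ∈ {(0,0,0); (0,1,1); (1,1,1)} — 3.
Total: 1 + 0 + 3 + 3 = 7.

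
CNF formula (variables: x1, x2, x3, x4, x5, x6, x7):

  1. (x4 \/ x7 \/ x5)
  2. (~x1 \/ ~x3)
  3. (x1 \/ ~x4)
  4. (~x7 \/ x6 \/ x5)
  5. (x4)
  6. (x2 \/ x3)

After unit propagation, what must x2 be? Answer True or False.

True

Unit clause (x4) sets x4 = True.
From (x1 \/ ~x4) and x4 = True: x1 = True.
From (~x1 \/ ~x3) and x1 = True: x3 = False.
In (x2 \/ x3), x3 is now false; x2 must hold, so x2 = True.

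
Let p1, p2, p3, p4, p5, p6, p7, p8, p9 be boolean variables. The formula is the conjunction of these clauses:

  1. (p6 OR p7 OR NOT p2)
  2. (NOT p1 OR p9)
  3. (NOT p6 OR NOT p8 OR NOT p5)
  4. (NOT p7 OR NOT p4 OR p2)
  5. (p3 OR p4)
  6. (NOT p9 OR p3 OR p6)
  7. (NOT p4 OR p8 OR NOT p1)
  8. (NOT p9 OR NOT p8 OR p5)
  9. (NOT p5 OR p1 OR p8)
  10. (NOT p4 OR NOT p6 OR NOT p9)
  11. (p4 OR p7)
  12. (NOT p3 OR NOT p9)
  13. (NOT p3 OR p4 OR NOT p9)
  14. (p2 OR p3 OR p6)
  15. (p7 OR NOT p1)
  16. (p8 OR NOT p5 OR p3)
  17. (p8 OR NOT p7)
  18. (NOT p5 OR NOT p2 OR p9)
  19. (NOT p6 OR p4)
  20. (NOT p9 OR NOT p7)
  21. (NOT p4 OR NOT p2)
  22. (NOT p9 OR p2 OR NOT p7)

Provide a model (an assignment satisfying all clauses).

p1=0, p2=0, p3=0, p4=1, p5=0, p6=1, p7=0, p8=0, p9=0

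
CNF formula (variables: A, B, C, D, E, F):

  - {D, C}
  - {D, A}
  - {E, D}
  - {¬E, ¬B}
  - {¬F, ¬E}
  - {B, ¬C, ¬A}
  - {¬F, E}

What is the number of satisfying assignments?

10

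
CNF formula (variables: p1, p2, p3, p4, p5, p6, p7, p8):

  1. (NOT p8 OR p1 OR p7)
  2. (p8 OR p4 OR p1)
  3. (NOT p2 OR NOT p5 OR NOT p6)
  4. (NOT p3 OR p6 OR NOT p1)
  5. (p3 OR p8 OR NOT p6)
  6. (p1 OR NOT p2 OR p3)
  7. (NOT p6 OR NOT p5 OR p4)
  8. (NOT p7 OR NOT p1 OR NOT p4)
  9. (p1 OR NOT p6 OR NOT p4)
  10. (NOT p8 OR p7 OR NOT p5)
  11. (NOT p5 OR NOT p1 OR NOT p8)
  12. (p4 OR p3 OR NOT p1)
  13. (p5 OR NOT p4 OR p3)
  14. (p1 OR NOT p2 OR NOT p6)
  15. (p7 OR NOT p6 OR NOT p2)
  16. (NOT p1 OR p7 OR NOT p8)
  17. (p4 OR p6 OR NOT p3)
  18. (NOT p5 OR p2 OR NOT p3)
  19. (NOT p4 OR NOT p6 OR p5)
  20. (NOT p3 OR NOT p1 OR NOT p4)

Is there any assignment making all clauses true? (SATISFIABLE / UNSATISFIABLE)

Try p1 = False.
Branch on p2: take p2 = False.
For the remaining variables, p3 = False, p4 = True, p5 = True, p6 = False, p7 = False, p8 = False works.
Every clause has at least one true literal under this assignment.
So p1=False, p2=False, p3=False, p4=True, p5=True, p6=False, p7=False, p8=False is a satisfying assignment.

SATISFIABLE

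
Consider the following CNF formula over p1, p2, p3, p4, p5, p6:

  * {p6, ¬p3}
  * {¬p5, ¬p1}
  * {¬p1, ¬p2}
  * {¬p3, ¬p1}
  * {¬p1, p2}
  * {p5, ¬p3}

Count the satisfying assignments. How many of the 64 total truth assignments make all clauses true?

20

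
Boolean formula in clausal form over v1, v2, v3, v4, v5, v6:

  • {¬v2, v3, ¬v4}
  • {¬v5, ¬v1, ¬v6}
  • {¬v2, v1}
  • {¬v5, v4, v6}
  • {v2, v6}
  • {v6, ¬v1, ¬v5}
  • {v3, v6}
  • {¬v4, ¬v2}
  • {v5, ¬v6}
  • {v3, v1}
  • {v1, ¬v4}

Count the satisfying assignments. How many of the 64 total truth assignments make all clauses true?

2

The models are:
  v1=0 v2=0 v3=1 v4=0 v5=1 v6=1
  v1=1 v2=1 v3=1 v4=0 v5=0 v6=0
Count: 2.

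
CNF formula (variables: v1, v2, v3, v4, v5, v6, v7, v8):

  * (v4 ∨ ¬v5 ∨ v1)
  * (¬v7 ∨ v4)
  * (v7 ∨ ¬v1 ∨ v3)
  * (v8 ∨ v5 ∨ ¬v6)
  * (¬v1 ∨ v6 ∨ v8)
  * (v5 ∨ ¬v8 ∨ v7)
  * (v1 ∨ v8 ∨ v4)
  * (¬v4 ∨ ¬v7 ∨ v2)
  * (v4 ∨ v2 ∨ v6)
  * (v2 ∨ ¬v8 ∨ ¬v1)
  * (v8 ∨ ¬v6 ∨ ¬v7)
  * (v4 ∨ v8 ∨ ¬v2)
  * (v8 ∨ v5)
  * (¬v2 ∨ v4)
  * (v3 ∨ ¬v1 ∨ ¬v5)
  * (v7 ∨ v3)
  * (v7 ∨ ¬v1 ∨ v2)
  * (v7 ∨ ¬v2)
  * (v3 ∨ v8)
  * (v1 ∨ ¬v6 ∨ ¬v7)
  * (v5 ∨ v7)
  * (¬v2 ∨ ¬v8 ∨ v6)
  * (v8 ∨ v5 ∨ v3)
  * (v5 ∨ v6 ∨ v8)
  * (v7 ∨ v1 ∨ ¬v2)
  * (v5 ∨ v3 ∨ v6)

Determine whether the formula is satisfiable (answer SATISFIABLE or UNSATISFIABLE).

SATISFIABLE

Set v1 = True and propagate.
The remaining clauses are satisfied by v2 = True, v3 = False, v4 = True, v5 = False, v6 = True, v7 = True, v8 = True.
Every clause has at least one true literal under this assignment.
So v1=T, v2=T, v3=F, v4=T, v5=F, v6=T, v7=T, v8=T is a satisfying assignment.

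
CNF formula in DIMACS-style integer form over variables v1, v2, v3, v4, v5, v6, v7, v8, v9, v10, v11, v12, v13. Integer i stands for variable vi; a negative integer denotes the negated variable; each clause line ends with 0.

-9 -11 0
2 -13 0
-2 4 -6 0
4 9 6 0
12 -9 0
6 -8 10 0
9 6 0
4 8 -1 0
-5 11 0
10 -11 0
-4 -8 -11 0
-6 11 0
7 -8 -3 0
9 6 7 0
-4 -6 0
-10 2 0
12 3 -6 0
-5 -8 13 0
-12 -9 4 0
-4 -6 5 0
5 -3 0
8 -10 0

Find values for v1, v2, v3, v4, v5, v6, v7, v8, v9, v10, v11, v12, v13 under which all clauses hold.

v1=1, v2=1, v3=0, v4=1, v5=0, v6=0, v7=1, v8=0, v9=1, v10=0, v11=0, v12=1, v13=0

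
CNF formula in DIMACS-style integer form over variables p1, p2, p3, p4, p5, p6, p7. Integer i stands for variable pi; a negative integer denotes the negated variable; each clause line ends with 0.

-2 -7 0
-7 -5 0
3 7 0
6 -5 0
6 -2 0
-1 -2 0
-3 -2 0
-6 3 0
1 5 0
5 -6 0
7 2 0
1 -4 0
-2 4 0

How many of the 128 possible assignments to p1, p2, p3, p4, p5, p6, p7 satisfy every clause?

4

Satisfying assignments:
  p1=1 p2=0 p3=0 p4=0 p5=0 p6=0 p7=1
  p1=1 p2=0 p3=0 p4=1 p5=0 p6=0 p7=1
  p1=1 p2=0 p3=1 p4=0 p5=0 p6=0 p7=1
  p1=1 p2=0 p3=1 p4=1 p5=0 p6=0 p7=1
Count: 4.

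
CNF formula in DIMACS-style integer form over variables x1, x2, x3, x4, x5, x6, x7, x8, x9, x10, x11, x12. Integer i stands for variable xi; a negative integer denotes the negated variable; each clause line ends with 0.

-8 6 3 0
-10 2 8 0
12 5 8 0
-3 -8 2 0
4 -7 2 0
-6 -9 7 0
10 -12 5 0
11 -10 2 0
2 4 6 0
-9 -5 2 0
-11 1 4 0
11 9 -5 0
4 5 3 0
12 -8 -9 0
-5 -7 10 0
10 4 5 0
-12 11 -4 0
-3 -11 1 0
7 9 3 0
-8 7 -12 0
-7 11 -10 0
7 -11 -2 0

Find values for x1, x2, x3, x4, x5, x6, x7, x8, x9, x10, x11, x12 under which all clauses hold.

x1=True, x2=True, x3=True, x4=True, x5=False, x6=True, x7=False, x8=True, x9=False, x10=False, x11=False, x12=False

Pure literal: x1 appears only positively; assign x1 = True.
Branch on x2: take x2 = True.
The remaining clauses are satisfied by x3 = True, x4 = True, x5 = False, x6 = True, x7 = False, x8 = True, x9 = False, x10 = False, x11 = False, x12 = False.
Every clause has at least one true literal under this assignment.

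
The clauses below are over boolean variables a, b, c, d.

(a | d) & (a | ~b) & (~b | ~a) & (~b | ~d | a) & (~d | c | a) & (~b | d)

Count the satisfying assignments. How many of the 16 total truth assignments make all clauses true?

5

Satisfying assignments:
  a=F b=F c=T d=T
  a=T b=F c=F d=F
  a=T b=F c=F d=T
  a=T b=F c=T d=F
  a=T b=F c=T d=T
Count: 5.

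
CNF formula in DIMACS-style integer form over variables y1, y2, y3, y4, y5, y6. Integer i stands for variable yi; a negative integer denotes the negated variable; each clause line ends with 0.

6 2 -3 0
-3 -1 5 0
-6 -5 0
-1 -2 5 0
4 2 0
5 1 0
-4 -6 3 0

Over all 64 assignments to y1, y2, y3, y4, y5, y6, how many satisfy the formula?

Case analysis on y5 and y1:
  y5=T, y1=T: 5 of the 16 assignments to (y2,y3,y4,y6) work.
  y5=T, y1=F: 5 of the 16 assignments to (y2,y3,y4,y6) work.
  y5=F, y1=T: remaining (y2,y3,y4,y6) ∈ {(F,F,T,F)} — 1.
  y5=F, y1=F: a clause becomes empty — 0.
Total: 5 + 5 + 1 + 0 = 11.

11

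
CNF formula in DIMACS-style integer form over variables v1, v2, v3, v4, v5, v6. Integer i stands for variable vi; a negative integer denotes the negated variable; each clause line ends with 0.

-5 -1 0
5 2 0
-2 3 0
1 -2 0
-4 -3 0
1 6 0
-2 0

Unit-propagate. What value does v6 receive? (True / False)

Unit clause (!v2) sets v2 = False.
(v5 || v2): since v2 = False, the clause reduces to (v5). v5 = True.
(!v5 || !v1) with v5 = True leaves only !v1, so v1 = False.
From (v6 || v1) and v1 = False: v6 = True.

True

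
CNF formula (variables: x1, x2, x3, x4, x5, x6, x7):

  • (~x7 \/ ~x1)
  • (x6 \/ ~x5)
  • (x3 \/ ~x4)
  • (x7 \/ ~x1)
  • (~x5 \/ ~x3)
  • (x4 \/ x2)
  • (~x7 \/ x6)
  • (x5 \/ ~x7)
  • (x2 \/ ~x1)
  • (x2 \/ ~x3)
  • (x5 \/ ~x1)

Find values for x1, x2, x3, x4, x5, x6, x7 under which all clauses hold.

x1=False, x2=True, x3=True, x4=False, x5=False, x6=False, x7=False

Check each clause:
  1. (~x1 \/ ~x7) — ~x7 is true.
  2. (x6 \/ ~x5) — ~x5 is true.
  3. (~x4 \/ x3) — x3 is true.
  4. (~x1 \/ x7) — ~x1 is true.
  5. (~x3 \/ ~x5) — ~x5 is true.
  6. (x2 \/ x4) — x2 is true.
  7. (x6 \/ ~x7) — ~x7 is true.
  8. (x5 \/ ~x7) — ~x7 is true.
  9. (~x1 \/ x2) — x2 is true.
  10. (~x3 \/ x2) — x2 is true.
  11. (x5 \/ ~x1) — ~x1 is true.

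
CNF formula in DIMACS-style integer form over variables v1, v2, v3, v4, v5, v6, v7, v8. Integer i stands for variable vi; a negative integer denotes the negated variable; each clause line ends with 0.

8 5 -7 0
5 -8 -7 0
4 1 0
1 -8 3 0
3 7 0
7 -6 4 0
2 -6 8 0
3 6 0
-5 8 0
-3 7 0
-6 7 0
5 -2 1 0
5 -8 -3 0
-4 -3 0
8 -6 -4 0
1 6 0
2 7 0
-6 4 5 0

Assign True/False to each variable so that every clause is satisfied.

v1=1  v2=0  v3=0  v4=1  v5=1  v6=1  v7=1  v8=1

Check each clause:
  1. (v8 \/ v5 \/ ~v7) — v8 is true.
  2. (~v7 \/ v5 \/ ~v8) — v5 is true.
  3. (v4 \/ v1) — v1 is true.
  4. (v1 \/ ~v8 \/ v3) — v1 is true.
  5. (v7 \/ v3) — v7 is true.
  6. (~v6 \/ v7 \/ v4) — v4 is true.
  7. (v8 \/ ~v6 \/ v2) — v8 is true.
  8. (v6 \/ v3) — v6 is true.
  9. (v8 \/ ~v5) — v8 is true.
  10. (v7 \/ ~v3) — ~v3 is true.
  11. (v7 \/ ~v6) — v7 is true.
  12. (v5 \/ ~v2 \/ v1) — v1 is true.
  13. (~v8 \/ ~v3 \/ v5) — ~v3 is true.
  14. (~v3 \/ ~v4) — ~v3 is true.
  15. (~v4 \/ ~v6 \/ v8) — v8 is true.
  16. (v1 \/ v6) — v1 is true.
  17. (v2 \/ v7) — v7 is true.
  18. (~v6 \/ v4 \/ v5) — v4 is true.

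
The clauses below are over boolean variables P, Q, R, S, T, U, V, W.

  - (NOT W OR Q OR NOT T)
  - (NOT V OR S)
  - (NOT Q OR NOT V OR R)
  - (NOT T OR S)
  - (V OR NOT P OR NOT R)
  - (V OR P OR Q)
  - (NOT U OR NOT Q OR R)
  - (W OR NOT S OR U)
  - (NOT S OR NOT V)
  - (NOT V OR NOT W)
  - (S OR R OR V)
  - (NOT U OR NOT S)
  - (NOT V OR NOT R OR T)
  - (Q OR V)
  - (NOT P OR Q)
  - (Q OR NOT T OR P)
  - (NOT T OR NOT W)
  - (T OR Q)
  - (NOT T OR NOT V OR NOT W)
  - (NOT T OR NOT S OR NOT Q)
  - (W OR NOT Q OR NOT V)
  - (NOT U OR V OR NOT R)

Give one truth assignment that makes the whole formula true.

P = False  Q = True  R = True  S = False  T = False  U = False  V = False  W = True

Try P = False.
Branch on Q: take Q = True.
Try R = True.
The remaining clauses are satisfied by S = False, T = False, U = False, V = False, W = True.
Every clause has at least one true literal under this assignment.
Check each clause:
  1. (NOT W OR Q OR NOT T) — Q is true.
  2. (S OR NOT V) — NOT V is true.
  3. (NOT Q OR NOT V OR R) — NOT V is true.
  4. (S OR NOT T) — NOT T is true.
  5. (V OR NOT P OR NOT R) — NOT P is true.
  6. (V OR Q OR P) — Q is true.
  7. (R OR NOT U OR NOT Q) — NOT U is true.
  8. (W OR U OR NOT S) — W is true.
  9. (NOT V OR NOT S) — NOT V is true.
  10. (NOT W OR NOT V) — NOT V is true.
  11. (R OR S OR V) — R is true.
  12. (NOT U OR NOT S) — NOT U is true.
  13. (NOT V OR T OR NOT R) — NOT V is true.
  14. (V OR Q) — Q is true.
  15. (NOT P OR Q) — Q is true.
  16. (P OR Q OR NOT T) — Q is true.
  17. (NOT W OR NOT T) — NOT T is true.
  18. (T OR Q) — Q is true.
  19. (NOT T OR NOT V OR NOT W) — NOT V is true.
  20. (NOT Q OR NOT T OR NOT S) — NOT T is true.
  21. (NOT Q OR W OR NOT V) — W is true.
  22. (V OR NOT R OR NOT U) — NOT U is true.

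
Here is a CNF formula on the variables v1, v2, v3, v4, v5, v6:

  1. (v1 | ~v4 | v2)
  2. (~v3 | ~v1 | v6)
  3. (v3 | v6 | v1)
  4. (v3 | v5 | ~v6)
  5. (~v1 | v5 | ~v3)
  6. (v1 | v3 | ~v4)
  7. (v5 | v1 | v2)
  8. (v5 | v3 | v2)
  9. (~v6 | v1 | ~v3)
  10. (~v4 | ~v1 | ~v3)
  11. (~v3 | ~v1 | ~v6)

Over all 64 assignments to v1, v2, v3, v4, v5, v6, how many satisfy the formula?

17

Case analysis on v1 and v3:
  v1=1, v3=1: a clause becomes empty — 0.
  v1=1, v3=0: v4 free; 5 ways for (v2,v5,v6) × 2^1 = 10.
  v1=0, v3=1: 5 of the 16 assignments to (v2,v4,v5,v6) work.
  v1=0, v3=0: remaining (v2,v4,v5,v6) ∈ {(0,0,1,1); (1,0,1,1)} — 2.
Total: 0 + 10 + 5 + 2 = 17.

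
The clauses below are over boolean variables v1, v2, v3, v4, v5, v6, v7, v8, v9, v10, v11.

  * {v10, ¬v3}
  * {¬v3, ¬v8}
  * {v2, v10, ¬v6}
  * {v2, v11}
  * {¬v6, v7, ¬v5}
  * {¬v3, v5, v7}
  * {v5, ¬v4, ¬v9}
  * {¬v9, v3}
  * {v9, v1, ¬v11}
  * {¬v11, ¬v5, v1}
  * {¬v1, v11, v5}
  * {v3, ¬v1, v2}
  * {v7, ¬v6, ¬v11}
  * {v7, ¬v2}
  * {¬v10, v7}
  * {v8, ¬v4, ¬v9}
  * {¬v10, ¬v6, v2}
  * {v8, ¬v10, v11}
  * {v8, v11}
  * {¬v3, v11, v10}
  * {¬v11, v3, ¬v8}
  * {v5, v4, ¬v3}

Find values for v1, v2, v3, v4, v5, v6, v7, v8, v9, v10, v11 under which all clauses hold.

v1=F  v2=T  v3=F  v4=T  v5=F  v6=T  v7=T  v8=T  v9=F  v10=T  v11=F

Check each clause:
  1. {¬v3, v10} — v10 is true.
  2. {¬v3, ¬v8} — ¬v3 is true.
  3. {v10, ¬v6, v2} — v2 is true.
  4. {v2, v11} — v2 is true.
  5. {v7, ¬v5, ¬v6} — ¬v5 is true.
  6. {v7, v5, ¬v3} — ¬v3 is true.
  7. {v5, ¬v4, ¬v9} — ¬v9 is true.
  8. {¬v9, v3} — ¬v9 is true.
  9. {¬v11, v9, v1} — ¬v11 is true.
  10. {¬v11, ¬v5, v1} — ¬v5 is true.
  11. {¬v1, v5, v11} — ¬v1 is true.
  12. {v3, ¬v1, v2} — v2 is true.
  13. {v7, ¬v6, ¬v11} — ¬v11 is true.
  14. {v7, ¬v2} — v7 is true.
  15. {¬v10, v7} — v7 is true.
  16. {v8, ¬v9, ¬v4} — v8 is true.
  17. {v2, ¬v10, ¬v6} — v2 is true.
  18. {v8, v11, ¬v10} — v8 is true.
  19. {v8, v11} — v8 is true.
  20. {v11, v10, ¬v3} — v10 is true.
  21. {¬v11, v3, ¬v8} — ¬v11 is true.
  22. {v5, v4, ¬v3} — ¬v3 is true.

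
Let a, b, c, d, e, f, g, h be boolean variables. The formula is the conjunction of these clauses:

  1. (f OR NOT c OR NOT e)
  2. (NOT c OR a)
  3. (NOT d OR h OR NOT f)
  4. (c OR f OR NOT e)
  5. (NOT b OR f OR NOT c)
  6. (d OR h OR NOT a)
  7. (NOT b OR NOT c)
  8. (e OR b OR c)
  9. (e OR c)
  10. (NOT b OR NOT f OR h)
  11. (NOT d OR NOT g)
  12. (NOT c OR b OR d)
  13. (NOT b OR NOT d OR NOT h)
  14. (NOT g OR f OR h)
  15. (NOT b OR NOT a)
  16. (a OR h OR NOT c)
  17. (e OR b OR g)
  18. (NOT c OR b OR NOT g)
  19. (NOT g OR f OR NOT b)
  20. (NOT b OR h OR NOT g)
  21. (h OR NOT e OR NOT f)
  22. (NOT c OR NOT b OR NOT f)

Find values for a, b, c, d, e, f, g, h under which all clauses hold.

Try a = False.
  then c is forced to False.
  then e is forced to True.
  then f is forced to True.
  then h is forced to True.
Try b = True.
  then d is forced to False.
g is now unconstrained; take g = False.

a=False, b=True, c=False, d=False, e=True, f=True, g=False, h=True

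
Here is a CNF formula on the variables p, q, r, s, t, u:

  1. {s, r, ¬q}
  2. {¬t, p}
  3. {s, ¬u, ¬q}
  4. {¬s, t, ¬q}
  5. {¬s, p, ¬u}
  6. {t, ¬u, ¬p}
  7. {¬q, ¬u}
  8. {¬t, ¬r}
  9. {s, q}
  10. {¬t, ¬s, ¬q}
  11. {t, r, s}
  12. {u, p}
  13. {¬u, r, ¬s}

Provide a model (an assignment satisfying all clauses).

Set p = True and propagate.
The remaining clauses are satisfied by q = False, r = True, s = True, t = False, u = False.
Check each clause:
  1. {r, s, ¬q} — r is true.
  2. {p, ¬t} — p is true.
  3. {¬u, s, ¬q} — ¬u is true.
  4. {¬s, ¬q, t} — ¬q is true.
  5. {p, ¬s, ¬u} — p is true.
  6. {¬u, ¬p, t} — ¬u is true.
  7. {¬u, ¬q} — ¬u is true.
  8. {¬r, ¬t} — ¬t is true.
  9. {s, q} — s is true.
  10. {¬q, ¬t, ¬s} — ¬t is true.
  11. {t, r, s} — r is true.
  12. {u, p} — p is true.
  13. {¬u, ¬s, r} — ¬u is true.

p=True, q=False, r=True, s=True, t=False, u=False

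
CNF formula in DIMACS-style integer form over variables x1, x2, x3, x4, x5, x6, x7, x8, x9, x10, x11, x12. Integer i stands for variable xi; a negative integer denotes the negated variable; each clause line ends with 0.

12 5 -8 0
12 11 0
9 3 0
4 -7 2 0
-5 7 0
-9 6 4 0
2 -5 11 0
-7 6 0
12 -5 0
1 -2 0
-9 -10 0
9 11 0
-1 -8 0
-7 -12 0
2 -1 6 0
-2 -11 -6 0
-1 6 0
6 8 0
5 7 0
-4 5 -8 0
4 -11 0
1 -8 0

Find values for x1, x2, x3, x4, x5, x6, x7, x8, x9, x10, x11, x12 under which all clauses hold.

x1=T, x2=F, x3=T, x4=T, x5=F, x6=T, x7=T, x8=F, x9=F, x10=F, x11=T, x12=F

Pure literal: x3 appears only positively; assign x3 = True.
Pure literal: x10 appears only negated; assign x10 = False.
Branch on x1: take x1 = True.
  then x8 is forced to False.
  then x6 is forced to True.
Try x2 = False.
Branch on x4: take x4 = True.
The remaining clauses are satisfied by x5 = False, x7 = True, x9 = False, x11 = True, x12 = False.
Check each clause:
  1. (x12 || x5 || !x8) — !x8 is true.
  2. (x11 || x12) — x11 is true.
  3. (x9 || x3) — x3 is true.
  4. (x4 || !x7 || x2) — x4 is true.
  5. (!x5 || x7) — !x5 is true.
  6. (!x9 || x6 || x4) — x4 is true.
  7. (x2 || !x5 || x11) — x11 is true.
  8. (x6 || !x7) — x6 is true.
  9. (x12 || !x5) — !x5 is true.
  10. (!x2 || x1) — x1 is true.
  11. (!x10 || !x9) — !x10 is true.
  12. (x11 || x9) — x11 is true.
  13. (!x1 || !x8) — !x8 is true.
  14. (!x12 || !x7) — !x12 is true.
  15. (x2 || !x1 || x6) — x6 is true.
  16. (!x2 || !x6 || !x11) — !x2 is true.
  17. (x6 || !x1) — x6 is true.
  18. (x6 || x8) — x6 is true.
  19. (x5 || x7) — x7 is true.
  20. (!x8 || !x4 || x5) — !x8 is true.
  21. (!x11 || x4) — x4 is true.
  22. (!x8 || x1) — !x8 is true.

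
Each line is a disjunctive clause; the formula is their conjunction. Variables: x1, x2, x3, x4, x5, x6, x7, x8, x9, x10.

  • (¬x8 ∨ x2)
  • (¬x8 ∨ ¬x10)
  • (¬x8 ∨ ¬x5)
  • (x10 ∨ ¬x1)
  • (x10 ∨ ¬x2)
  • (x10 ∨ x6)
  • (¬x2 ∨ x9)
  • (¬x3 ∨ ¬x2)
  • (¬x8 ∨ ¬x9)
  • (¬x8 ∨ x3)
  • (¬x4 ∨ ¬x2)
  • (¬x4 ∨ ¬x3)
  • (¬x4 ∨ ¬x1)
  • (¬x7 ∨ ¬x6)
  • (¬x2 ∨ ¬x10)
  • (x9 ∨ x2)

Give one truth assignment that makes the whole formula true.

x1 = 1, x2 = 0, x3 = 1, x4 = 0, x5 = 0, x6 = 0, x7 = 0, x8 = 0, x9 = 1, x10 = 1

x4 occurs only negated in the remaining clauses — set x4 = False.
x5 occurs only negated in the remaining clauses — set x5 = False.
Branch on x1: take x1 = True.
  then x10 is forced to True.
  then x8 is forced to False.
  then x2 is forced to False.
  then x9 is forced to True.
Try x6 = False.
x3, x7 are now unconstrained; take x3 = True, x7 = False.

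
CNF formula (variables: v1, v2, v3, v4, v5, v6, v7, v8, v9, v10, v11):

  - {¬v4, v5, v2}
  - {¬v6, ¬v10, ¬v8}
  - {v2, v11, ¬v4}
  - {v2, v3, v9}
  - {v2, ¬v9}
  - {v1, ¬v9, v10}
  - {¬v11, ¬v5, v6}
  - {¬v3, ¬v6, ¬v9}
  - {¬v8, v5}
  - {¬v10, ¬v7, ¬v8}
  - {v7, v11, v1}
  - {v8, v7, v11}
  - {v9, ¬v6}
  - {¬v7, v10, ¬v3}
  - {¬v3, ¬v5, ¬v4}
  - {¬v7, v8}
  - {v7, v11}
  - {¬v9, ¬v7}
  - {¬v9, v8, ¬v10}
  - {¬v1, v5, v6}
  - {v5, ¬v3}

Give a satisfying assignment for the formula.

v1=True, v2=True, v3=False, v4=True, v5=True, v6=True, v7=False, v8=False, v9=True, v10=False, v11=True

Check each clause:
  1. {v2, v5, ¬v4} — v2 is true.
  2. {¬v8, ¬v10, ¬v6} — ¬v8 is true.
  3. {v2, ¬v4, v11} — v2 is true.
  4. {v2, v3, v9} — v9 is true.
  5. {¬v9, v2} — v2 is true.
  6. {¬v9, v1, v10} — v1 is true.
  7. {¬v11, ¬v5, v6} — v6 is true.
  8. {¬v3, ¬v9, ¬v6} — ¬v3 is true.
  9. {¬v8, v5} — ¬v8 is true.
  10. {¬v10, ¬v8, ¬v7} — ¬v8 is true.
  11. {v11, v7, v1} — v1 is true.
  12. {v11, v7, v8} — v11 is true.
  13. {v9, ¬v6} — v9 is true.
  14. {¬v7, ¬v3, v10} — ¬v7 is true.
  15. {¬v3, ¬v4, ¬v5} — ¬v3 is true.
  16. {v8, ¬v7} — ¬v7 is true.
  17. {v11, v7} — v11 is true.
  18. {¬v7, ¬v9} — ¬v7 is true.
  19. {v8, ¬v9, ¬v10} — ¬v10 is true.
  20. {v5, ¬v1, v6} — v5 is true.
  21. {v5, ¬v3} — v5 is true.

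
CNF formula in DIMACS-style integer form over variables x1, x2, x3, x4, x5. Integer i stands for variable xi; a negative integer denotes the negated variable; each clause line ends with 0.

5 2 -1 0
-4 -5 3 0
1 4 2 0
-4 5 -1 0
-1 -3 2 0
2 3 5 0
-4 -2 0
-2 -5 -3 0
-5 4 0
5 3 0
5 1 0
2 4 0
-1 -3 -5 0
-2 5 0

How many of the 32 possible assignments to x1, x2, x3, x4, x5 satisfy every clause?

The models are:
  x1=0 x2=0 x3=1 x4=1 x5=1
That's 1 in total.

1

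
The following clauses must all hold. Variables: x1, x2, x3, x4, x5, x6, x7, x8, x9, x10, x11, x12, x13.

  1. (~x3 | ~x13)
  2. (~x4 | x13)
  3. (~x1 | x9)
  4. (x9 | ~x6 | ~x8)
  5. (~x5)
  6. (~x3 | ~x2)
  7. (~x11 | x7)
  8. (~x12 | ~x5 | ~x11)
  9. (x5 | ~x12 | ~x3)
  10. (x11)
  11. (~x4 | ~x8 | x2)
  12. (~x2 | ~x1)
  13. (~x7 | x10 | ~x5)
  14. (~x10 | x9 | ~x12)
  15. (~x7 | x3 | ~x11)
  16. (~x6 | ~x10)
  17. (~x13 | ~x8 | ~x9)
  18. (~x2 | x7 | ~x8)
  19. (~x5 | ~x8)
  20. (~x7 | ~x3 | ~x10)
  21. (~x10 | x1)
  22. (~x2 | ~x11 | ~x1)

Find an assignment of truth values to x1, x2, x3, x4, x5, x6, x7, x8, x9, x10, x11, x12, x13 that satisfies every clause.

x1=False  x2=False  x3=True  x4=False  x5=False  x6=False  x7=True  x8=False  x9=False  x10=False  x11=True  x12=False  x13=False

Check each clause:
  1. (~x3 | ~x13) — ~x13 is true.
  2. (~x4 | x13) — ~x4 is true.
  3. (x9 | ~x1) — ~x1 is true.
  4. (x9 | ~x8 | ~x6) — ~x8 is true.
  5. (~x5) — ~x5 is true.
  6. (~x2 | ~x3) — ~x2 is true.
  7. (~x11 | x7) — x7 is true.
  8. (~x5 | ~x12 | ~x11) — ~x5 is true.
  9. (x5 | ~x3 | ~x12) — ~x12 is true.
  10. (x11) — x11 is true.
  11. (~x8 | ~x4 | x2) — ~x8 is true.
  12. (~x2 | ~x1) — ~x2 is true.
  13. (~x7 | ~x5 | x10) — ~x5 is true.
  14. (~x12 | ~x10 | x9) — ~x12 is true.
  15. (x3 | ~x7 | ~x11) — x3 is true.
  16. (~x10 | ~x6) — ~x6 is true.
  17. (~x13 | ~x9 | ~x8) — ~x8 is true.
  18. (x7 | ~x8 | ~x2) — ~x8 is true.
  19. (~x5 | ~x8) — ~x8 is true.
  20. (~x10 | ~x3 | ~x7) — ~x10 is true.
  21. (~x10 | x1) — ~x10 is true.
  22. (~x11 | ~x1 | ~x2) — ~x2 is true.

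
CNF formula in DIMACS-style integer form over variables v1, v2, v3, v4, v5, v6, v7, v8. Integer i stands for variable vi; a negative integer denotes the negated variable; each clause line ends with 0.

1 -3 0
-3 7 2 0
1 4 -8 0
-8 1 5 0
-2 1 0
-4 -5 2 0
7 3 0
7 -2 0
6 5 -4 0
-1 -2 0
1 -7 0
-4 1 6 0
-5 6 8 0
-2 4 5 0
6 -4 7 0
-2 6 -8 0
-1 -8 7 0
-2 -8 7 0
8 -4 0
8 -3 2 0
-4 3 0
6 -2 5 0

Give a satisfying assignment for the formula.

v1=T, v2=F, v3=F, v4=F, v5=F, v6=F, v7=T, v8=F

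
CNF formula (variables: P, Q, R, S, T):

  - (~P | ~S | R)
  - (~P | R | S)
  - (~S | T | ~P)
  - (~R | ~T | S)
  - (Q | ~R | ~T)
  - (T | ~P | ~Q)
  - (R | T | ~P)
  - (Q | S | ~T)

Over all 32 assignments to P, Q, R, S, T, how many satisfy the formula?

14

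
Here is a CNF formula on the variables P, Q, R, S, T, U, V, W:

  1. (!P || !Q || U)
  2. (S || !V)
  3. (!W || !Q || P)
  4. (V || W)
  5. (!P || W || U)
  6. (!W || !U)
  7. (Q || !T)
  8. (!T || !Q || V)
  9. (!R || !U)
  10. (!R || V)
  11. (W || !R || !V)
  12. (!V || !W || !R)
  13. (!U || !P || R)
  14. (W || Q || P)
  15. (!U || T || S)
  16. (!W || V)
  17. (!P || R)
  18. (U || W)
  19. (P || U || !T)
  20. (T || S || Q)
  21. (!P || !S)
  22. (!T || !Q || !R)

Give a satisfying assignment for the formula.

Branch on P: take P = False.
Branch on Q: take Q = True.
  then W is forced to False.
  then V is forced to True.
  then S is forced to True.
  then R is forced to False.
  then U is forced to True.
T is now unconstrained; take T = True.

P=0, Q=1, R=0, S=1, T=1, U=1, V=1, W=0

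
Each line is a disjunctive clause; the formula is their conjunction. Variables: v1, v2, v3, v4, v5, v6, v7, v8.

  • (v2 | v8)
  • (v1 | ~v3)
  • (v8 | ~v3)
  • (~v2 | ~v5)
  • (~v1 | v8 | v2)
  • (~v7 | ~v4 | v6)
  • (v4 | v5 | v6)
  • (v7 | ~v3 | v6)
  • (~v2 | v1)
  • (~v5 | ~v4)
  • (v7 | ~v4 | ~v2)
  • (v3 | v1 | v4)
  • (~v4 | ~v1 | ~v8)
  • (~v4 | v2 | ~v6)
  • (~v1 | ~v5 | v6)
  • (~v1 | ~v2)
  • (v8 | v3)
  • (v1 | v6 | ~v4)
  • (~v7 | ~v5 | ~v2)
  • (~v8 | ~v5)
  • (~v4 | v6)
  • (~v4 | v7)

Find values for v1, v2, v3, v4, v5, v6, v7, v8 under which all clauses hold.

Set v1 = True and propagate.
  then v2 is forced to False.
  then v8 is forced to True.
  then v4 is forced to False.
  then v5 is forced to False.
  then v6 is forced to True.
v3, v7 are now unconstrained; take v3 = True, v7 = False.

v1=T, v2=F, v3=T, v4=F, v5=F, v6=T, v7=F, v8=T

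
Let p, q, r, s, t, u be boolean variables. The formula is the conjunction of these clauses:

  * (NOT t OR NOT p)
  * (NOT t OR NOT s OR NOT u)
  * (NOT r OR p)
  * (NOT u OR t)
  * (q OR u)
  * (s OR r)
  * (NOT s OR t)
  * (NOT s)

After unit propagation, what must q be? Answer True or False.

True

Unit clause (NOT s) sets s = False.
(r OR s): since s = False, the clause reduces to (r). r = True.
(NOT r OR p) with r = True leaves only p, so p = True.
(NOT p OR NOT t) with p = True leaves only NOT t, so t = False.
In (NOT u OR t), t is now false; NOT u must hold, so u = False.
In (q OR u), u is now false; q must hold, so q = True.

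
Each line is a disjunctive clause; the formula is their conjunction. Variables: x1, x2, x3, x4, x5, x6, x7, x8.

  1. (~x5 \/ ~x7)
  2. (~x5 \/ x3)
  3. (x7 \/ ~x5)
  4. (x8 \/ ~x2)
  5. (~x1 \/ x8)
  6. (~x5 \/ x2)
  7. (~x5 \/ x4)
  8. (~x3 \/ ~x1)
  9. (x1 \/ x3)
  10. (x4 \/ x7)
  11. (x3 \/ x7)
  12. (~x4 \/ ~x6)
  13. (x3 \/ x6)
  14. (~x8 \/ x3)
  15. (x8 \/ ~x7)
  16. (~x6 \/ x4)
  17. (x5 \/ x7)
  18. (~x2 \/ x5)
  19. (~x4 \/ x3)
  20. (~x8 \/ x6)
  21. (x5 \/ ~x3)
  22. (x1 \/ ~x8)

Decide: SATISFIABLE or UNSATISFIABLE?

x3 = True:
  propagation gives x1=False, x5=True, x7=False; an empty clause results — contradiction.
x3 = False:
  propagation gives x5=False, x1=True, x8=True; an empty clause results — contradiction.
Every branch closes, so no satisfying assignment exists.

UNSATISFIABLE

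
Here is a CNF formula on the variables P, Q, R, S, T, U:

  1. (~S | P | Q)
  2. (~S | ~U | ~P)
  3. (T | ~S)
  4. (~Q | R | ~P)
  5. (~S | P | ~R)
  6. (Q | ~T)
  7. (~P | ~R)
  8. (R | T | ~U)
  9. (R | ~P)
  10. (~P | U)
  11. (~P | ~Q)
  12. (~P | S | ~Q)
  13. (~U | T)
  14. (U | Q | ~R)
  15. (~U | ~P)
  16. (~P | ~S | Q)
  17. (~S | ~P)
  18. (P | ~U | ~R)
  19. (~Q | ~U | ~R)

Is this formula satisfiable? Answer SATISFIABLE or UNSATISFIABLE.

SATISFIABLE

Try P = False.
Branch on Q: take Q = True.
Try R = False.
The remaining clauses are satisfied by S = False, T = True, U = False.
Every clause has at least one true literal under this assignment.
So P=False, Q=True, R=False, S=False, T=True, U=False is a satisfying assignment.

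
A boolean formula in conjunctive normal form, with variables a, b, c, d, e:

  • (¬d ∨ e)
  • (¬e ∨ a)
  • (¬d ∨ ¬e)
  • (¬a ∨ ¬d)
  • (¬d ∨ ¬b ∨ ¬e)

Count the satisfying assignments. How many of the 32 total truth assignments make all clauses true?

12

Split on d, then e.
  d=T, e=T: a clause becomes empty — 0.
  d=T, e=F: a clause becomes empty — 0.
  d=F, e=T: remaining (a,b,c) ∈ {(T,F,F); (T,F,T); (T,T,F); (T,T,T)} — 4.
  d=F, e=F: a, b, c free → 2^3 = 8.
Total: 0 + 0 + 4 + 8 = 12.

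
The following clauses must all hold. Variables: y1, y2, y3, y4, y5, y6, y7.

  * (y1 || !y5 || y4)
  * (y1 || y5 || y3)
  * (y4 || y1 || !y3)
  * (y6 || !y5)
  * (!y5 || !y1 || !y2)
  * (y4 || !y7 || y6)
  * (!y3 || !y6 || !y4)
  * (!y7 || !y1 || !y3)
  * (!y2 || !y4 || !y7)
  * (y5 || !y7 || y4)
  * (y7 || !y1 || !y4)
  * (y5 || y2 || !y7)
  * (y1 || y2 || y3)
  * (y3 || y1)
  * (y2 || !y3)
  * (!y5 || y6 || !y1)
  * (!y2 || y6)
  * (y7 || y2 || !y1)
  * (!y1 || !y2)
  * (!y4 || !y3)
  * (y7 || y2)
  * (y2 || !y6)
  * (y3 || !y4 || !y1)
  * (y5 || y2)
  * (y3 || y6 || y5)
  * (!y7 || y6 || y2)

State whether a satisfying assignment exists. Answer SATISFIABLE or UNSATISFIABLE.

y1 = True:
  propagation gives y2=False, y3=False, y7=True, y5=True; an empty clause results — contradiction.
y1 = False:
  propagation gives y3=True, y4=True; an empty clause results — contradiction.
Every branch closes, so no satisfying assignment exists.

UNSATISFIABLE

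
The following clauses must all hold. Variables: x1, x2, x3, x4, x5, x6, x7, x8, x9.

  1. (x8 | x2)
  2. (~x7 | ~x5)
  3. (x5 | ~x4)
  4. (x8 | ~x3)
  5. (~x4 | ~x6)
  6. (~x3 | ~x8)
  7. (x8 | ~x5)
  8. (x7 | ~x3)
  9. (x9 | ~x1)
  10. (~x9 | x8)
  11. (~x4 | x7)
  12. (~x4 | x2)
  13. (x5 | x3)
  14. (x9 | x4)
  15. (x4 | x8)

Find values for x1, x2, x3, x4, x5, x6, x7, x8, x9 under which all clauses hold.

x1=False, x2=True, x3=False, x4=False, x5=True, x6=False, x7=False, x8=True, x9=True

Pure literal: x1 appears only negated; assign x1 = False.
Pure literal: x2 appears only positively; assign x2 = True.
Branch on x3: take x3 = False.
  then x5 is forced to True.
  then x7 is forced to False.
  then x8 is forced to True.
  then x4 is forced to False.
  then x9 is forced to True.
x6 is now unconstrained; take x6 = False.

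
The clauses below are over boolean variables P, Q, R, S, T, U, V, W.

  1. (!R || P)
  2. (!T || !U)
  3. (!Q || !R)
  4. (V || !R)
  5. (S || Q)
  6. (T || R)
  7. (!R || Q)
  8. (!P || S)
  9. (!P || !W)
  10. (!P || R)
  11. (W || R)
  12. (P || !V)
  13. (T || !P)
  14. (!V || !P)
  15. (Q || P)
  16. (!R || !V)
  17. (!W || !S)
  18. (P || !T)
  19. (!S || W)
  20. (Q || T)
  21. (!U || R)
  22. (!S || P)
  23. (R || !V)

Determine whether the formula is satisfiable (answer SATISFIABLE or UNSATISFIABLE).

P = True:
  propagation gives S=True, W=False; an empty clause results — contradiction.
P = False:
  propagation gives R=False, T=True; an empty clause results — contradiction.
Every branch closes, so no satisfying assignment exists.

UNSATISFIABLE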